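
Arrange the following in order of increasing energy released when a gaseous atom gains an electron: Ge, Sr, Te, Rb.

Sr, Rb, Ge, Te

Ge is in period 4, group 14; Rb is in period 5, group 1; Sr is in period 5, group 2; Te is in period 5, group 16.
EA tends to increase across a period and decrease down a group, though the pattern is less regular than for IE or radius.
Here both period and group differ, so the two effects have to be weighed against each other.
Rb > Sr: this pair runs against the simple trend — see the exception note.
Ge > Rb: both effects reinforce here, so Ge is clearly the higher of the two.
Te > Ge: period and group pull opposite ways; the across-period shift dominates (190 vs 119 kJ/mol).
Note the exception: Rb has a higher electron affinity than Sr, contrary to the simple trend — adding an electron to Sr (ns²) has to open a new, higher-energy np subshell, which is unfavourable.
Tabulated electron affinity (kJ/mol): Ge 119, Rb 47, Sr 5, Te 190.
So from lowest to highest: Sr < Rb < Ge < Te.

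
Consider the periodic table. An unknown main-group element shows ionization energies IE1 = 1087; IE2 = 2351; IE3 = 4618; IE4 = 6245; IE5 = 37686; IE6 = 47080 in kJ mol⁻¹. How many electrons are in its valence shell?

4

Look for the largest jump between consecutive ionization energies: IE5/IE4 ≈ 6.0, far larger than any earlier ratio.
That jump marks the point where a core electron is being removed. So the atom has 4 valence electrons.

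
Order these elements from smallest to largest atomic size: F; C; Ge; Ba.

C is in period 2, group 14; F is in period 2, group 17; Ge is in period 4, group 14; Ba is in period 6, group 2.
Across a period the added protons contract the valence shell; down a group each new principal shell makes the atom larger.
Neither a single period nor a single group — weigh both effects.
C > F: both are in period 2; the period trend gives C the larger value.
Ge > C: Ge sits below C in group 14, so the down-group effect alone puts Ge larger.
Ba > Ge: relative to Ge, both the across-period and down-group shifts push Ba's atomic radius up.
Approximate values (pm): C 75, F 64, Ge 121, Ba 196.
So from smallest to largest: F < C < Ge < Ba.

F, C, Ge, Ba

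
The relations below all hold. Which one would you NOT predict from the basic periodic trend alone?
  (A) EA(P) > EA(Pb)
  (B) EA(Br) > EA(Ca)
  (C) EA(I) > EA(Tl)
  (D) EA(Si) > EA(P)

(D)

The general trend: electron affinity increases across a period and decreases down a group.
(A) P (period 3, group 15) vs Pb (period 6, group 14): the stated order agrees with the simple trend.
(B) Br (period 4, group 17) vs Ca (period 4, group 2): the stated order agrees with the simple trend.
(C) I (period 5, group 17) vs Tl (period 6, group 13): the stated order agrees with the simple trend.
(D) Si (period 3, group 14) vs P (period 3, group 15): the stated order contradicts the simple trend.
The exception is (D): adding an electron to P's half-filled 3p³ is unfavourable, so Si (3p²) has the more exothermic EA.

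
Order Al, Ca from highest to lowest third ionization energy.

The third ionization energy removes an electron from the +2 ion. For each element: Al²⁺ still has 1 valence electron; Ca²⁺ is the bare [Ar] core.
Pulling an electron out of a noble-gas core costs far more than removing a remaining valence electron, so Ca sits at the high end of IE_3.
Tabulated IE_3 (kJ/mol): Al 2745, Ca 4912.
Hence IE_3: Al < Ca.

Ca > Al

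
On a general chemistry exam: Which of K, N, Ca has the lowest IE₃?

Consider each +2 ion: K²⁺ is already 1 electron into the core; N²⁺ still has 3 valence electrons; Ca²⁺ is the bare [Ar] core.
Usually core removal costs more than valence removal, but here the competition is close: a tightly held n=2 valence electron can cost more to remove than an n=3 core electron, so the actual values have to decide it.
Tabulated IE_3 (kJ/mol): K 4420, N 4578, Ca 4912.
Hence IE_3: K < N < Ca.

K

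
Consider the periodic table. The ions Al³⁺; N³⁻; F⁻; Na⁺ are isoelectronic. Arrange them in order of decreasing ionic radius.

N³⁻ > F⁻ > Na⁺ > Al³⁺

All of these have 10 electrons, so size is governed by nuclear charge alone: the more protons, the stronger the pull on the same electron cloud, and the smaller the ion.
Nuclear charges: Al³⁺ (Z=13), Na⁺ (Z=11), F⁻ (Z=9), N³⁻ (Z=7).
Largest to smallest: N³⁻ > F⁻ > Na⁺ > Al³⁺.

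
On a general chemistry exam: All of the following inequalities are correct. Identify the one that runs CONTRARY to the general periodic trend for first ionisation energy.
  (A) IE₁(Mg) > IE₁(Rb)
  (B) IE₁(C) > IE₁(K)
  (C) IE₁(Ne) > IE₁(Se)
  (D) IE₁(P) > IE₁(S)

(D)

The general trend: first ionisation energy increases across a period and decreases down a group.
(A) Mg (period 3, group 2) vs Rb (period 5, group 1): the stated order agrees with the simple trend.
(B) C (period 2, group 14) vs K (period 4, group 1): the stated order agrees with the simple trend.
(C) Ne (period 2, group 18) vs Se (period 4, group 16): the stated order agrees with the simple trend.
(D) P (period 3, group 15) vs S (period 3, group 16): the stated order contradicts the simple trend.
The exception is (D): S (3p⁴) ionizes more easily than half-filled P (3p³) because the paired 3p electron in S is pushed out by e⁻–e⁻ repulsion.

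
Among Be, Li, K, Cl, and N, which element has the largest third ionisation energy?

Be

Consider each +2 ion: Be²⁺ is the bare [He] core; Li²⁺ is already 1 electron into the core; K²⁺ is already 1 electron into the core; Cl²⁺ still has 5 valence electrons; N²⁺ still has 3 valence electrons.
Usually core removal costs more than valence removal, but here the competition is close: a tightly held n=2 valence electron can cost more to remove than an n=3 core electron, so the actual values have to decide it.
Valence configurations: Cl²⁺ [Ne]3s²3p³, N²⁺ [He]2s²2p¹.
Approximate IE_3 values (kJ/mol): Be 14849, Li 11815, K 4420, Cl 3822, N 4578.
So the third ionization energies run Cl < K < N < Li < Be.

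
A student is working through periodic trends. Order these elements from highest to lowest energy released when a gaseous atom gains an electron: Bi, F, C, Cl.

Cl > F > C > Bi

EA tends to increase across a period and decrease down a group, though the pattern is less regular than for IE or radius.
Here both period and group differ, so the two effects have to be weighed against each other.
C > Bi: period and group pull opposite ways; the down-group shift dominates (122 vs 91 kJ/mol).
F > C: F lies to the right of C in period 2, so the across-period effect alone puts F higher.
Cl > F: this pair runs against the simple trend — see the exception note.
Note the exception: Cl has a higher electron affinity than F, contrary to the simple trend — F's small 2p subshell makes the incoming electron feel strong e⁻–e⁻ repulsion, so Cl actually releases more energy on gaining an electron.
Approximate values (kJ/mol): C 122, F 328, Cl 349, Bi 91.
So from highest to lowest: Cl > F > C > Bi.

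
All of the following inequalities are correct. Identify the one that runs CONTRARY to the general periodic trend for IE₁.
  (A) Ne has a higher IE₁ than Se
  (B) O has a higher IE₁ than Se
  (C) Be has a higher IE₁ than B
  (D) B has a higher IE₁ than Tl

The general trend: IE₁ increases across a period and decreases down a group.
(A) Ne (period 2, group 18) vs Se (period 4, group 16): the stated order agrees with the simple trend.
(B) O (period 2, group 16) vs Se (period 4, group 16): the stated order agrees with the simple trend.
(C) Be (period 2, group 2) vs B (period 2, group 13): the stated order contradicts the simple trend.
(D) B (period 2, group 13) vs Tl (period 6, group 13): the stated order agrees with the simple trend.
The exception is (C): removing B's lone 2p electron is easier than breaking Be's filled 2s².

(C)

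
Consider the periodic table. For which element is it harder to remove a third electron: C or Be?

Be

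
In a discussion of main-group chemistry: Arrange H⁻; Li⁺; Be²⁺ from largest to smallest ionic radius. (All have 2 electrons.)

H⁻ > Li⁺ > Be²⁺

All of these have 2 electrons, so size is governed by nuclear charge alone: the more protons, the stronger the pull on the same electron cloud, and the smaller the ion.
Nuclear charges: Be²⁺ (Z=4), Li⁺ (Z=3), H⁻ (Z=1).
Largest to smallest: H⁻ > Li⁺ > Be²⁺.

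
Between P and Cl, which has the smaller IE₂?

The second ionization energy removes an electron from the +1 ion. For each element: P⁺ still has 4 valence electrons; Cl⁺ still has 6 valence electrons.
All are still removing valence electrons, so compare the +1 ions as you would atoms: IE_2 generally rises across a period (higher Z_eff) and falls down a group (larger shell), subject to the usual subshell exceptions.
Valence configurations: P⁺ [Ne]3s²3p², Cl⁺ [Ne]3s²3p⁴.
The numbers (kJ/mol): P 1907, Cl 2298.
Hence IE_2: P < Cl.

P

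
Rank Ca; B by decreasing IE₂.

Consider each +1 ion: Ca⁺ still has 1 valence electron; B⁺ still has 2 valence electrons.
All are still removing valence electrons, so compare the +1 ions as you would atoms: IE_2 generally rises across a period (higher Z_eff) and falls down a group (larger shell), subject to the usual subshell exceptions.
Valence configurations: Ca⁺ [Ar]4s¹, B⁺ [He]2s².
The numbers (kJ/mol): Ca 1145, B 2427.
Overall IE_2 order: Ca < B.

B, Ca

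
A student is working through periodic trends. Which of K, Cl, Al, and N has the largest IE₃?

The third ionization energy removes an electron from the +2 ion. For each element: K²⁺ is already 1 electron into the core; Cl²⁺ still has 5 valence electrons; Al²⁺ still has 1 valence electron; N²⁺ still has 3 valence electrons.
Usually core removal costs more than valence removal, but here the competition is close: a tightly held n=2 valence electron can cost more to remove than an n=3 core electron, so the actual values have to decide it.
Valence configurations: Cl²⁺ [Ne]3s²3p³, Al²⁺ [Ne]3s¹, N²⁺ [He]2s²2p¹.
Tabulated IE_3 (kJ/mol): K 4420, Cl 3822, Al 2745, N 4578.
So the third ionization energies run Al < Cl < K < N.

N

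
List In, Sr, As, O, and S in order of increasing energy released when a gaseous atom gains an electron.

O is in period 2, group 16; S is in period 3, group 16; As is in period 4, group 15; Sr is in period 5, group 2; In is in period 5, group 13.
Adding an electron releases more energy for atoms nearer the top right (short of the noble gases).
These span different periods and groups, so the two trends combine.
In > Sr: both are in period 5; the period trend gives In the larger value.
As > In: relative to In, both the across-period and down-group shifts push As's electron affinity up.
O > As: both effects reinforce here, so O is clearly the higher of the two.
S > O: this pair runs against the simple trend — see the exception note.
Note the exception: S has a higher electron affinity than O, contrary to the simple trend — the compact 2p subshell of O repels the added electron more than S's larger 3p does.
Tabulated electron affinity (kJ/mol): O 141, S 200, As 78, Sr 5, In 29.
So from lowest to highest: Sr < In < As < O < S.

Sr < In < As < O < S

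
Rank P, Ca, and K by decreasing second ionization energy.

IE_2 is the cost of taking one more electron from the +1 cation: P⁺ still has 4 valence electrons; Ca⁺ still has 1 valence electron; K⁺ is the bare [Ar] core.
Pulling an electron out of a noble-gas core costs far more than removing a remaining valence electron, so K sits at the high end of IE_2.
Valence configurations: P⁺ [Ne]3s²3p², Ca⁺ [Ar]4s¹.
The numbers (kJ/mol): P 1907, Ca 1145, K 3052.
So the second ionization energies run Ca < P < K.

K, P, Ca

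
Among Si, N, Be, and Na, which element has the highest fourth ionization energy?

The fourth ionization energy removes an electron from the +3 ion. For each element: Si³⁺ still has 1 valence electron; N³⁺ still has 2 valence electrons; Be³⁺ is already 1 electron into the core; Na³⁺ is already 2 electrons into the core.
Core electrons are held far more tightly than valence electrons, so Na and Be top the IE_4 order.
Valence configurations: Si³⁺ [Ne]3s¹, N³⁺ [He]2s².
Approximate IE_4 values (kJ/mol): Si 4356, N 7475, Be 21007, Na 9543.
So the fourth ionization energies run Si < N < Na < Be.

Be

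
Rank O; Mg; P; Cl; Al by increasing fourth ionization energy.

After 3 electrons have been removed, what remains? O³⁺ still has 3 valence electrons; Mg³⁺ is already 1 electron into the core; P³⁺ still has 2 valence electrons; Cl³⁺ still has 4 valence electrons; Al³⁺ is the bare [Ne] core.
Pulling an electron out of a noble-gas core costs far more than removing a remaining valence electron, so Mg and Al sit at the high end of IE_4.
Valence configurations: O³⁺ [He]2s²2p¹, P³⁺ [Ne]3s², Cl³⁺ [Ne]3s²3p².
Approximate IE_4 values (kJ/mol): O 7469, Mg 10543, P 4964, Cl 5159, Al 11577.
Hence IE_4: P < Cl < O < Mg < Al.

P, Cl, O, Mg, Al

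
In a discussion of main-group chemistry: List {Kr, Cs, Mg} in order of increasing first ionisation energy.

Cs < Mg < Kr

Mg is in period 3, group 2; Kr is in period 4, group 18; Cs is in period 6, group 1.
Across a period the outer electron is held more tightly (higher IE₁); down a group it sits in a higher shell, more shielded, and comes off more easily.
Here both period and group differ, so the two effects have to be weighed against each other.
Mg > Cs: both effects reinforce here, so Mg is clearly the higher of the two.
Kr > Mg: period and group pull opposite ways; the across-period shift dominates (1351 vs 738 kJ/mol).
Approximate values (kJ/mol): Mg 738, Kr 1351, Cs 376.
So from lowest to highest: Cs < Mg < Kr.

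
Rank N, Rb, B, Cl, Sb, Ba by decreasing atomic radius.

Rb > Ba > Sb > Cl > B > N

B is in period 2, group 13; N is in period 2, group 15; Cl is in period 3, group 17; Rb is in period 5, group 1; Sb is in period 5, group 15; Ba is in period 6, group 2.
Moving right in a period, electrons are added to the same shell under a stronger nuclear pull, so atoms get smaller; moving down, a new shell is opened and atoms get larger.
These span different periods and groups, so the two trends combine.
B > N: both are in period 2; the period trend gives B the larger value.
Cl > B: period and group pull opposite ways; the down-group shift dominates (99 vs 85 pm).
Sb > Cl: relative to Cl, both the across-period and down-group shifts push Sb's atomic radius up.
Ba > Sb: both effects reinforce here, so Ba is clearly the larger of the two.
Rb > Ba: period and group pull opposite ways; the across-period shift dominates (210 vs 196 pm).
Tabulated atomic radius (pm): B 85, N 71, Cl 99, Rb 210, Sb 140, Ba 196.
So from largest to smallest: Rb > Ba > Sb > Cl > B > N.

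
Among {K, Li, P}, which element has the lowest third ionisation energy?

After 2 electrons have been removed, what remains? K²⁺ is already 1 electron into the core; Li²⁺ is already 1 electron into the core; P²⁺ still has 3 valence electrons.
Core electrons are held far more tightly than valence electrons, so K and Li top the IE_3 order.
Tabulated IE_3 (kJ/mol): K 4420, Li 11815, P 2914.
So the third ionization energies run P < K < Li.

P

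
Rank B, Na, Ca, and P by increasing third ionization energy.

P < B < Ca < Na

IE_3 is the cost of taking one more electron from the +2 cation: B²⁺ still has 1 valence electron; Na²⁺ is already 1 electron into the core; Ca²⁺ is the bare [Ar] core; P²⁺ still has 3 valence electrons.
Core electrons are held far more tightly than valence electrons, so Ca and Na top the IE_3 order.
Valence configurations: B²⁺ [He]2s¹, P²⁺ [Ne]3s²3p¹.
The numbers (kJ/mol): B 3660, Na 6910, Ca 4912, P 2914.
Putting it together, IE_3: P < B < Ca < Na.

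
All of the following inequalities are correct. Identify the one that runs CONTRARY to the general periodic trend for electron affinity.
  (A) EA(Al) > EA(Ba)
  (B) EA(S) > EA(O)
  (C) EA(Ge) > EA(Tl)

The general trend: electron affinity increases across a period and decreases down a group.
(A) Al (period 3, group 13) vs Ba (period 6, group 2): the stated order agrees with the simple trend.
(B) S (period 3, group 16) vs O (period 2, group 16): the stated order contradicts the simple trend.
(C) Ge (period 4, group 14) vs Tl (period 6, group 13): the stated order agrees with the simple trend.
The exception is (B): the compact 2p subshell of O repels the added electron more than S's larger 3p does.

(B)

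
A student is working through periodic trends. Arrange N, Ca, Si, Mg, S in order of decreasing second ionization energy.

After 1 electron has been removed, what remains? N⁺ still has 4 valence electrons; Ca⁺ still has 1 valence electron; Si⁺ still has 3 valence electrons; Mg⁺ still has 1 valence electron; S⁺ still has 5 valence electrons.
All are still removing valence electrons, so compare the +1 ions as you would atoms: IE_2 generally rises across a period (higher Z_eff) and falls down a group (larger shell), subject to the usual subshell exceptions.
Valence configurations: N⁺ [He]2s²2p², Ca⁺ [Ar]4s¹, Si⁺ [Ne]3s²3p¹, Mg⁺ [Ne]3s¹, S⁺ [Ne]3s²3p³.
Approximate IE_2 values (kJ/mol): N 2856, Ca 1145, Si 1577, Mg 1451, S 2252.
Overall IE_2 order: Ca < Mg < Si < S < N.

N, S, Si, Mg, Ca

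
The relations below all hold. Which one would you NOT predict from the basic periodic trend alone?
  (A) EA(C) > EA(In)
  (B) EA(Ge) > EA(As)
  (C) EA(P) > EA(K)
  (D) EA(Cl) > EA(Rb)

(B)

The general trend: electron affinity increases across a period and decreases down a group.
(A) C (period 2, group 14) vs In (period 5, group 13): the stated order agrees with the simple trend.
(B) Ge (period 4, group 14) vs As (period 4, group 15): the stated order contradicts the simple trend.
(C) P (period 3, group 15) vs K (period 4, group 1): the stated order agrees with the simple trend.
(D) Cl (period 3, group 17) vs Rb (period 5, group 1): the stated order agrees with the simple trend.
The exception is (B): adding an electron to As's half-filled 4p³ is unfavourable, so Ge (4p²) has the more exothermic EA.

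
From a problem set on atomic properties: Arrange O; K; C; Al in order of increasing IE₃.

Al < K < C < O

Consider each +2 ion: O²⁺ still has 4 valence electrons; K²⁺ is already 1 electron into the core; C²⁺ still has 2 valence electrons; Al²⁺ still has 1 valence electron.
Usually core removal costs more than valence removal, but here the competition is close: a tightly held n=2 valence electron can cost more to remove than an n=3 core electron, so the actual values have to decide it.
Valence configurations: O²⁺ [He]2s²2p², C²⁺ [He]2s², Al²⁺ [Ne]3s¹.
Tabulated IE_3 (kJ/mol): O 5300, K 4420, C 4620, Al 2745.
Putting it together, IE_3: Al < K < C < O.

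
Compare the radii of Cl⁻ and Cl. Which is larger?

Forming Cl⁻ adds 1 electron to Cl. More electron–electron repulsion in the same shell, with unchanged nuclear charge, lets the cloud expand.
An anion is larger than its parent atom: Cl⁻ > Cl.

Cl⁻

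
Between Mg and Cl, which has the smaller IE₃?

The third ionization energy removes an electron from the +2 ion. For each element: Mg²⁺ is the bare [Ne] core; Cl²⁺ still has 5 valence electrons.
Breaking into a closed-shell core is much more expensive than removing a leftover valence electron — Mg has the largest IE_3 here.
Approximate IE_3 values (kJ/mol): Mg 7733, Cl 3822.
So the third ionization energies run Cl < Mg.

Cl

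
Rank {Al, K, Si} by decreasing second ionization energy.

IE_2 is the cost of taking one more electron from the +1 cation: Al⁺ still has 2 valence electrons; K⁺ is the bare [Ar] core; Si⁺ still has 3 valence electrons.
Core electrons are held far more tightly than valence electrons, so K tops the IE_2 order.
Valence configurations: Al⁺ [Ne]3s², Si⁺ [Ne]3s²3p¹.
Si⁺ loses a lone 3p electron whereas Al⁺ must break into a filled 3s² pair, so IE_2(Al) > IE_2(Si) even though Si has the higher nuclear charge.
Tabulated IE_2 (kJ/mol): Al 1817, K 3052, Si 1577.
Overall IE_2 order: Si < Al < K.

K, Al, Si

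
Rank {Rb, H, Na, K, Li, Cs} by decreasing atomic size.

H is in period 1, group 1; Li is in period 2, group 1; Na is in period 3, group 1; K is in period 4, group 1; Rb is in period 5, group 1; Cs is in period 6, group 1.
Across a period the added protons contract the valence shell; down a group each new principal shell makes the atom larger.
All are in group 1, so atomic radius increases down the group.
So from largest to smallest: Cs > Rb > K > Na > Li > H.

Cs > Rb > K > Na > Li > H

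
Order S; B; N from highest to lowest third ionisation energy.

After 2 electrons have been removed, what remains? S²⁺ still has 4 valence electrons; B²⁺ still has 1 valence electron; N²⁺ still has 3 valence electrons.
All are still removing valence electrons, so compare the +2 ions as you would atoms: IE_3 generally rises across a period (higher Z_eff) and falls down a group (larger shell), subject to the usual subshell exceptions.
Valence configurations: S²⁺ [Ne]3s²3p², B²⁺ [He]2s¹, N²⁺ [He]2s²2p¹.
Approximate IE_3 values (kJ/mol): S 3357, B 3660, N 4578.
Putting it together, IE_3: S < B < N.

N > B > S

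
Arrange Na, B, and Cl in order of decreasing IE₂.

Na > B > Cl

Consider each +1 ion: Na⁺ is the bare [Ne] core; B⁺ still has 2 valence electrons; Cl⁺ still has 6 valence electrons.
Breaking into a closed-shell core is much more expensive than removing a leftover valence electron — Na has the largest IE_2 here.
Valence configurations: B⁺ [He]2s², Cl⁺ [Ne]3s²3p⁴.
Approximate IE_2 values (kJ/mol): Na 4562, B 2427, Cl 2298.
Hence IE_2: Cl < B < Na.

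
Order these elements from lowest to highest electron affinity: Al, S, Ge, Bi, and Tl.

Al is in period 3, group 13; S is in period 3, group 16; Ge is in period 4, group 14; Tl is in period 6, group 13; Bi is in period 6, group 15.
Adding an electron releases more energy for atoms nearer the top right (short of the noble gases).
Neither a single period nor a single group — weigh both effects.
Al > Tl: Al sits above Tl in group 13, so the down-group effect alone puts Al higher.
Bi > Al: the two effects oppose for this pair; the across-period effect wins (91 vs 42 kJ/mol).
Ge > Bi: the two effects oppose for this pair; the down-group effect wins (119 vs 91 kJ/mol).
S > Ge: relative to Ge, both the across-period and down-group shifts push S's electron affinity up.
Approximate values (kJ/mol): Al 42, S 200, Ge 119, Tl 19, Bi 91.
So from lowest to highest: Tl < Al < Bi < Ge < S.

Tl < Al < Bi < Ge < S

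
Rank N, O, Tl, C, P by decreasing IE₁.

Removing the outermost electron gets harder across a period and easier down a group.
Neither a single period nor a single group — weigh both effects.
P > Tl: both effects reinforce here, so P is clearly the higher of the two.
C > P: the two effects oppose for this pair; the down-group effect wins (1086 vs 1012 kJ/mol).
O > C: O lies to the right of C in period 2, so the across-period effect alone puts O higher.
N > O: this pair runs against the simple trend — see the exception note.
Note the exception: N has a higher first ionization energy than O, contrary to the simple trend — pairing an electron in O's 2p⁴ costs repulsion energy, so O ionizes more easily than half-filled N (2p³).
Tabulated first ionization energy (kJ/mol): C 1086, N 1402, O 1314, P 1012, Tl 589.
So from highest to lowest: N > O > C > P > Tl.

N > O > C > P > Tl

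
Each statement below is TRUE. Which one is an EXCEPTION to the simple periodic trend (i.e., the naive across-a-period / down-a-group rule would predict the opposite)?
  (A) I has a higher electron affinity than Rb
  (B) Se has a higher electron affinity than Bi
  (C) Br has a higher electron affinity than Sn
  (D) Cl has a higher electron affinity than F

(D)

The general trend: electron affinity increases across a period and decreases down a group.
(A) I (period 5, group 17) vs Rb (period 5, group 1): the stated order agrees with the simple trend.
(B) Se (period 4, group 16) vs Bi (period 6, group 15): the stated order agrees with the simple trend.
(C) Br (period 4, group 17) vs Sn (period 5, group 14): the stated order agrees with the simple trend.
(D) Cl (period 3, group 17) vs F (period 2, group 17): the stated order contradicts the simple trend.
The exception is (D): F's small 2p subshell makes the incoming electron feel strong e⁻–e⁻ repulsion, so Cl actually releases more energy on gaining an electron.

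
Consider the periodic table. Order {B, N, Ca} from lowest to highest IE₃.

After 2 electrons have been removed, what remains? B²⁺ still has 1 valence electron; N²⁺ still has 3 valence electrons; Ca²⁺ is the bare [Ar] core.
Core electrons are held far more tightly than valence electrons, so Ca tops the IE_3 order.
Valence configurations: B²⁺ [He]2s¹, N²⁺ [He]2s²2p¹.
The numbers (kJ/mol): B 3660, N 4578, Ca 4912.
Hence IE_3: B < N < Ca.

B < N < Ca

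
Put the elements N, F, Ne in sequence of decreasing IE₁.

Ne > F > N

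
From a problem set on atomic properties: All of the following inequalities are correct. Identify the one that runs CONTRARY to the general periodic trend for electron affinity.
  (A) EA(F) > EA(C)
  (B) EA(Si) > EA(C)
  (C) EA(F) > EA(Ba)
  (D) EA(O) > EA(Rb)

The general trend: electron affinity increases across a period and decreases down a group.
(A) F (period 2, group 17) vs C (period 2, group 14): the stated order agrees with the simple trend.
(B) Si (period 3, group 14) vs C (period 2, group 14): the stated order contradicts the simple trend.
(C) F (period 2, group 17) vs Ba (period 6, group 2): the stated order agrees with the simple trend.
(D) O (period 2, group 16) vs Rb (period 5, group 1): the stated order agrees with the simple trend.
The exception is (B): Si's larger, more diffuse 3p orbitals accept an added electron slightly more readily than C's compact 2p.

(B)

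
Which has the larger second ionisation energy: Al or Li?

Li

The second ionization energy removes an electron from the +1 ion. For each element: Al⁺ still has 2 valence electrons; Li⁺ is the bare [He] core.
Core electrons are held far more tightly than valence electrons, so Li tops the IE_2 order.
Tabulated IE_2 (kJ/mol): Al 1817, Li 7298.
Overall IE_2 order: Al < Li.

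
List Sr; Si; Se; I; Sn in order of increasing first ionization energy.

Sr < Sn < Si < Se < I

First ionization energy rises across a period (greater Z_eff holds electrons more tightly) and falls down a group (valence electrons are farther from the nucleus).
These span different periods and groups, so the two trends combine.
Sn > Sr: both are in period 5; the period trend gives Sn the larger value.
Si > Sn: they share group 14; the group trend gives Si the larger value.
Se > Si: period and group pull opposite ways; the across-period shift dominates (941 vs 786 kJ/mol).
I > Se: the two effects oppose for this pair; the across-period effect wins (1008 vs 941 kJ/mol).
Tabulated first ionization energy (kJ/mol): Si 786, Se 941, Sr 550, Sn 709, I 1008.
So from lowest to highest: Sr < Sn < Si < Se < I.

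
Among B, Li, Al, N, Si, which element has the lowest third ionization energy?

The third ionization energy removes an electron from the +2 ion. For each element: B²⁺ still has 1 valence electron; Li²⁺ is already 1 electron into the core; Al²⁺ still has 1 valence electron; N²⁺ still has 3 valence electrons; Si²⁺ still has 2 valence electrons.
Breaking into a closed-shell core is much more expensive than removing a leftover valence electron — Li has the largest IE_3 here.
Valence configurations: B²⁺ [He]2s¹, Al²⁺ [Ne]3s¹, N²⁺ [He]2s²2p¹, Si²⁺ [Ne]3s².
Tabulated IE_3 (kJ/mol): B 3660, Li 11815, Al 2745, N 4578, Si 3232.
Hence IE_3: Al < Si < B < N < Li.

Al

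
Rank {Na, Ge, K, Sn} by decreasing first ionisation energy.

Na is in period 3, group 1; K is in period 4, group 1; Ge is in period 4, group 14; Sn is in period 5, group 14.
Removing the outermost electron gets harder across a period and easier down a group.
These span different periods and groups, so the two trends combine.
Na > K: Na sits above K in group 1, so the down-group effect alone puts Na higher.
Sn > Na: the two effects oppose for this pair; the across-period effect wins (709 vs 496 kJ/mol).
Ge > Sn: they share group 14; the group trend gives Ge the larger value.
Tabulated first ionization energy (kJ/mol): Na 496, K 419, Ge 762, Sn 709.
So from highest to lowest: Ge > Sn > Na > K.

Ge > Sn > Na > K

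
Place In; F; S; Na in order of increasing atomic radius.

F < S < In < Na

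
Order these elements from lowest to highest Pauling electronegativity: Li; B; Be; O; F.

Li is in period 2, group 1; Be is in period 2, group 2; B is in period 2, group 13; O is in period 2, group 16; F is in period 2, group 17.
Atoms toward the upper right of the periodic table pull bonding electrons most strongly.
All lie in period 2, so electronegativity increases left to right.
So from lowest to highest: Li < Be < B < O < F.

Li < Be < B < O < F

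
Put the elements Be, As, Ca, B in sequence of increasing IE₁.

Across a period the outer electron is held more tightly (higher IE₁); down a group it sits in a higher shell, more shielded, and comes off more easily.
These span different periods and groups, so the two trends combine.
B > Ca: both effects reinforce here, so B is clearly the higher of the two.
Be > B: this pair runs against the simple trend — see the exception note.
As > Be: period and group pull opposite ways; the across-period shift dominates (947 vs 900 kJ/mol).
Note the exception: Be has a higher first ionization energy than B, contrary to the simple trend — removing B's lone 2p electron is easier than breaking Be's filled 2s².
Approximate values (kJ/mol): Be 900, B 801, Ca 590, As 947.
So from lowest to highest: Ca < B < Be < As.

Ca < B < Be < As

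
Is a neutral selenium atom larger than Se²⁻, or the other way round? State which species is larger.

Forming Se²⁻ adds 2 electrons to Se. More electron–electron repulsion in the same shell, with unchanged nuclear charge, lets the cloud expand.
An anion is larger than its parent atom: Se²⁻ > Se.

Se²⁻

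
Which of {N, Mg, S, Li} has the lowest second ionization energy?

Consider each +1 ion: N⁺ still has 4 valence electrons; Mg⁺ still has 1 valence electron; S⁺ still has 5 valence electrons; Li⁺ is the bare [He] core.
Core electrons are held far more tightly than valence electrons, so Li tops the IE_2 order.
Valence configurations: N⁺ [He]2s²2p², Mg⁺ [Ne]3s¹, S⁺ [Ne]3s²3p³.
The numbers (kJ/mol): N 2856, Mg 1451, S 2252, Li 7298.
Hence IE_2: Mg < S < N < Li.

Mg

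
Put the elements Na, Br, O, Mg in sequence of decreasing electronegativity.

O is in period 2, group 16; Na is in period 3, group 1; Mg is in period 3, group 2; Br is in period 4, group 17.
Smaller atoms with higher effective nuclear charge are more electronegative.
These span different periods and groups, so the two trends combine.
Mg > Na: both are in period 3; the period trend gives Mg the larger value.
Br > Mg: the two effects oppose for this pair; the across-period effect wins (2.96 vs 1.31).
O > Br: the two effects oppose for this pair; the down-group effect wins (3.44 vs 2.96).
For reference (Pauling): O 3.44, Na 0.93, Mg 1.31, Br 2.96.
So from highest to lowest: O > Br > Mg > Na.

O > Br > Mg > Na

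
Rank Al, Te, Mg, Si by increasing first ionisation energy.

Al < Mg < Si < Te

Mg is in period 3, group 2; Al is in period 3, group 13; Si is in period 3, group 14; Te is in period 5, group 16.
IE₁ increases left→right with effective nuclear charge and decreases top→bottom as the valence shell moves farther out.
These span different periods and groups, so the two trends combine.
Mg > Al: this pair runs against the simple trend — see the exception note.
Si > Mg: both are in period 3; the period trend gives Si the larger value.
Te > Si: the two effects oppose for this pair; the across-period effect wins (869 vs 786 kJ/mol).
Note the exception: Mg has a higher first ionization energy than Al, contrary to the simple trend — Al's single 3p electron is easier to remove than one from Mg's filled 3s².
For reference (kJ/mol): Mg 738, Al 578, Si 786, Te 869.
So from lowest to highest: Al < Mg < Si < Te.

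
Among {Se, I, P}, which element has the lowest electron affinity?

P

P is in period 3, group 15; Se is in period 4, group 16; I is in period 5, group 17.
Atoms with high Z_eff and room in the valence shell (especially the halogens) have the most exothermic electron affinities.
A diagonal step moves right (one effect) and down (the opposite effect) at once.
Se > P: period and group pull opposite ways; the across-period shift dominates (195 vs 72 kJ/mol).
I > Se: period and group pull opposite ways; the across-period shift dominates (295 vs 195 kJ/mol).
Tabulated electron affinity (kJ/mol): P 72, Se 195, I 295.
The lowest electron affinity among these belongs to P.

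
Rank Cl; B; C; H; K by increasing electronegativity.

K < B < H < C < Cl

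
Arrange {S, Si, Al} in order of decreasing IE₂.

The second ionization energy removes an electron from the +1 ion. For each element: S⁺ still has 5 valence electrons; Si⁺ still has 3 valence electrons; Al⁺ still has 2 valence electrons.
All are still removing valence electrons, so compare the +1 ions as you would atoms: IE_2 generally rises across a period (higher Z_eff) and falls down a group (larger shell), subject to the usual subshell exceptions.
Valence configurations: S⁺ [Ne]3s²3p³, Si⁺ [Ne]3s²3p¹, Al⁺ [Ne]3s².
Si⁺ loses a lone 3p electron whereas Al⁺ must break into a filled 3s² pair, so IE_2(Al) > IE_2(Si) even though Si has the higher nuclear charge.
The numbers (kJ/mol): S 2252, Si 1577, Al 1817.
Hence IE_2: Si < Al < S.

S > Al > Si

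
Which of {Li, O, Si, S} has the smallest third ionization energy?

Si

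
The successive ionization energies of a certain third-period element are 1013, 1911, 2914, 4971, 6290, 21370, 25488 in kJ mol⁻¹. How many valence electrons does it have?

5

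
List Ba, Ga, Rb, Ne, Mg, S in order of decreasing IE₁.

Ne > S > Mg > Ga > Ba > Rb

Ne is in period 2, group 18; Mg is in period 3, group 2; S is in period 3, group 16; Ga is in period 4, group 13; Rb is in period 5, group 1; Ba is in period 6, group 2.
IE₁ increases left→right with effective nuclear charge and decreases top→bottom as the valence shell moves farther out.
Here both period and group differ, so the two effects have to be weighed against each other.
Ba > Rb: the two effects oppose for this pair; the across-period effect wins (503 vs 403 kJ/mol).
Ga > Ba: both effects reinforce here, so Ga is clearly the higher of the two.
Mg > Ga: the two effects oppose for this pair; the down-group effect wins (738 vs 579 kJ/mol).
S > Mg: S lies to the right of Mg in period 3, so the across-period effect alone puts S higher.
Ne > S: both effects reinforce here, so Ne is clearly the higher of the two.
Tabulated first ionization energy (kJ/mol): Ne 2081, Mg 738, S 1000, Ga 579, Rb 403, Ba 503.
So from highest to lowest: Ne > S > Mg > Ga > Ba > Rb.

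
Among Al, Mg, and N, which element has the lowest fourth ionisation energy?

After 3 electrons have been removed, what remains? Al³⁺ is the bare [Ne] core; Mg³⁺ is already 1 electron into the core; N³⁺ still has 2 valence electrons.
Breaking into a closed-shell core is much more expensive than removing a leftover valence electron — Mg and Al have the largest IE_4 here.
The numbers (kJ/mol): Al 11577, Mg 10543, N 7475.
So the fourth ionization energies run N < Mg < Al.

N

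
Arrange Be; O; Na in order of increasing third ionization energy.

The third ionization energy removes an electron from the +2 ion. For each element: Be²⁺ is the bare [He] core; O²⁺ still has 4 valence electrons; Na²⁺ is already 1 electron into the core.
Pulling an electron out of a noble-gas core costs far more than removing a remaining valence electron, so Na and Be sit at the high end of IE_3.
Approximate IE_3 values (kJ/mol): Be 14849, O 5300, Na 6910.
So the third ionization energies run O < Na < Be.

O < Na < Be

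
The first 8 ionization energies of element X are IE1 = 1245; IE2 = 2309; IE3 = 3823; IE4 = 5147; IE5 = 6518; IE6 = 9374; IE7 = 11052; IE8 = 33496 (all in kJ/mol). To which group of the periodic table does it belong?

Look for the largest jump between consecutive ionization energies: IE8/IE7 ≈ 3.0, far larger than any earlier ratio.
That jump marks the point where a core electron is being removed. So the atom has 7 valence electrons.
A main-group element with 7 valence electrons is in group 17.

Group 17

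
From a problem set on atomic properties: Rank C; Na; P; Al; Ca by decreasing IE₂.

Na > C > P > Al > Ca

Consider each +1 ion: C⁺ still has 3 valence electrons; Na⁺ is the bare [Ne] core; P⁺ still has 4 valence electrons; Al⁺ still has 2 valence electrons; Ca⁺ still has 1 valence electron.
Breaking into a closed-shell core is much more expensive than removing a leftover valence electron — Na has the largest IE_2 here.
Valence configurations: C⁺ [He]2s²2p¹, P⁺ [Ne]3s²3p², Al⁺ [Ne]3s², Ca⁺ [Ar]4s¹.
Approximate IE_2 values (kJ/mol): C 2353, Na 4562, P 1907, Al 1817, Ca 1145.
Putting it together, IE_2: Ca < Al < P < C < Na.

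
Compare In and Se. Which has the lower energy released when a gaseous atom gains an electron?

In

Se is in period 4, group 16; In is in period 5, group 13.
EA tends to increase across a period and decrease down a group, though the pattern is less regular than for IE or radius.
Here both period and group differ, so the two effects have to be weighed against each other.
Se > In: relative to In, both the across-period and down-group shifts push Se's electron affinity up.
Tabulated electron affinity (kJ/mol): Se 195, In 29.
So In has the lower energy released when a gaseous atom gains an electron (In < Se).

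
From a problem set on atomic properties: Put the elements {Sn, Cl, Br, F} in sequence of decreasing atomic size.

Sn > Br > Cl > F

F is in period 2, group 17; Cl is in period 3, group 17; Br is in period 4, group 17; Sn is in period 5, group 14.
Radius decreases left→right (rising Z_eff, same n) and increases top→bottom (higher n).
These span different periods and groups, so the two trends combine.
Cl > F: they share group 17; the group trend gives Cl the larger value.
Br > Cl: they share group 17; the group trend gives Br the larger value.
Sn > Br: both effects reinforce here, so Sn is clearly the larger of the two.
For reference (pm): F 64, Cl 99, Br 114, Sn 140.
So from largest to smallest: Sn > Br > Cl > F.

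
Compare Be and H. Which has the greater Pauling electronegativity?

H

H is in period 1, group 1; Be is in period 2, group 2.
Atoms toward the upper right of the periodic table pull bonding electrons most strongly.
A diagonal step moves right (one effect) and down (the opposite effect) at once.
H > Be: the two effects oppose for this pair; the down-group effect wins (2.20 vs 1.57).
Approximate values (Pauling): H 2.20, Be 1.57.
So H has the greater Pauling electronegativity (H > Be).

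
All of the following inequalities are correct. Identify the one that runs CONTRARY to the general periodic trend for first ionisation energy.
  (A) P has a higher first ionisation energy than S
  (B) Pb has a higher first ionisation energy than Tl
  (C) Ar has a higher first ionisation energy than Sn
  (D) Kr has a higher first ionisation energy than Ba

The general trend: first ionisation energy increases across a period and decreases down a group.
(A) P (period 3, group 15) vs S (period 3, group 16): the stated order contradicts the simple trend.
(B) Pb (period 6, group 14) vs Tl (period 6, group 13): the stated order agrees with the simple trend.
(C) Ar (period 3, group 18) vs Sn (period 5, group 14): the stated order agrees with the simple trend.
(D) Kr (period 4, group 18) vs Ba (period 6, group 2): the stated order agrees with the simple trend.
The exception is (A): S (3p⁴) ionizes more easily than half-filled P (3p³) because the paired 3p electron in S is pushed out by e⁻–e⁻ repulsion.

(A)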